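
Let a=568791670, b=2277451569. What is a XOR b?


568791670 ^ 2277451569 = 2790798663

2790798663


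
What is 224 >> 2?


0b11100000 >> 2 = 0b111000 = 56

56


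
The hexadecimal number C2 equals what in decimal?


C2 hex = 194 decimal

194


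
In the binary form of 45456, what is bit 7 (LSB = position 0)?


0b1011000110010000, position 7 = 1

1


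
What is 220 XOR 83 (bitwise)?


0b11011100 ^ 0b1010011 = 0b10001111 = 143

143


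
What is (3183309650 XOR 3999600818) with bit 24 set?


Step 1: 3183309650 ^ 3999600818 = 1406690272
Step 2: 1406690272 | (1 << 24) = 1406690272 | 16777216 = 1406690272

1406690272


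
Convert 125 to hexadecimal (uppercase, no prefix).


125 = 7D hex

7D


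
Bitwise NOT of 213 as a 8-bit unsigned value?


~0b11010101 = 0b101010 = 42 (8-bit unsigned)

42


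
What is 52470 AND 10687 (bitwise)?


0b1100110011110110 & 0b10100110111111 = 0b100010110110 = 2230

2230


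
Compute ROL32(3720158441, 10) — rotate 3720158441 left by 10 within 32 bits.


Rotate 0b11011101101111010001110011101001 left by 10 (32-bit) = 0b11110100011100111010011101110110 = 4101220214

4101220214


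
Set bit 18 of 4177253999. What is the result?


4177253999 | (1 << 18) = 4177253999 | 262144 = 4177516143

4177516143


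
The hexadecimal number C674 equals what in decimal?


C674 hex = 50804 decimal

50804


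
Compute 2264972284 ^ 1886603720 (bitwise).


0b10000111000000001011101111111100 ^ 0b1110000011100110100100111001000 = 0b11110111011100111111001000110100 = 4151570996

4151570996


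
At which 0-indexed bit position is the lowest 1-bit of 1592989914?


0b1011110111100110001100011011010. Lowest set bit at position 1

1


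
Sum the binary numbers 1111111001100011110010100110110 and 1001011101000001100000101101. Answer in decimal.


1111111001100011110010100110110 + 1001011101000001100000101101 = 10001000101001011111110101100011 = 2292579683

2292579683


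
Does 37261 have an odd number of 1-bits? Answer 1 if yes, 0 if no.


0b1001000110001101 has 7 ones => parity 1

1


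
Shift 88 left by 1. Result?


0b1011000 << 1 = 0b10110000 = 176

176


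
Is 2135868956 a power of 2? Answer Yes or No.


0b1111111010011101100011000011100. Multiple bits set => No

No


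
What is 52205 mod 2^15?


52205 & 32767 = 19437

19437


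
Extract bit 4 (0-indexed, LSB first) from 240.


0b11110000, position 4 = 1

1


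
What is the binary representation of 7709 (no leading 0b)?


7709 = 1111000011101 in binary

1111000011101


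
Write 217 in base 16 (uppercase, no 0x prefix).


217 = D9 hex

D9


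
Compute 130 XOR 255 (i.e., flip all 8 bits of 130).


130 ^ 255 = 125

125


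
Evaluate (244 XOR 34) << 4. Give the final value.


Step 1: 244 ^ 34 = 214
Step 2: 214 << 4 = 3424

3424


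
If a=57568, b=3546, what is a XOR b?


57568 ^ 3546 = 60730

60730


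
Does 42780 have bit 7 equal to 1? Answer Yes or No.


0b1010011100011100, bit 7 = 0. No

No


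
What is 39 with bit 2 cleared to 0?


39 & ~(1 << 2) = 35

35


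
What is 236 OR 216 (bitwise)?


0b11101100 | 0b11011000 = 0b11111100 = 252

252


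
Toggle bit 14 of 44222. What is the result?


44222 ^ (1 << 14) = 44222 ^ 16384 = 60606

60606


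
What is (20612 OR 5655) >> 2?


Step 1: 20612 | 5655 = 22167
Step 2: 22167 >> 2 = 5541

5541


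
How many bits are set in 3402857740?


0b11001010110100110111110100001100 has 17 set bits

17


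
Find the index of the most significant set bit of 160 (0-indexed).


0b10100000. Highest set bit at position 7

7


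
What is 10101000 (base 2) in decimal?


10101000 in decimal = 168

168


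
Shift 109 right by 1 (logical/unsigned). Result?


0b1101101 >> 1 = 0b110110 = 54

54


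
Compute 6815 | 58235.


0b1101010011111 | 0b1110001101111011 = 0b1111101111111111 = 64511

64511


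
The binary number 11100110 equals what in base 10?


11100110 in decimal = 230

230


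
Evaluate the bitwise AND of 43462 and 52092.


0b1010100111000110 & 0b1100101101111100 = 0b1000100101000100 = 35140

35140


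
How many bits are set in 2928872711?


0b10101110100100110000110100000111 has 15 set bits

15


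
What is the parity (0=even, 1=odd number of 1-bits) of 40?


0b101000 has 2 ones => parity 0

0


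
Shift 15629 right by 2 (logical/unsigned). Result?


0b11110100001101 >> 2 = 0b111101000011 = 3907

3907


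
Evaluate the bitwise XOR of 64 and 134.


0b1000000 ^ 0b10000110 = 0b11000110 = 198

198


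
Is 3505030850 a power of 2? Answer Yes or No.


0b11010000111010101000011011000010. Multiple bits set => No

No


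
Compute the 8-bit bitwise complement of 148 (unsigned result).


~0b10010100 = 0b1101011 = 107 (8-bit unsigned)

107


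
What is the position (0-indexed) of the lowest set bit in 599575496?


0b100011101111001100101111001000. Lowest set bit at position 3

3


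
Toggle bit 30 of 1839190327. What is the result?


1839190327 ^ (1 << 30) = 1839190327 ^ 1073741824 = 765448503

765448503


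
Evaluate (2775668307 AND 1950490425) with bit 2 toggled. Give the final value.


Step 1: 2775668307 & 1950490425 = 608179729
Step 2: 608179729 ^ (1 << 2) = 608179729 ^ 4 = 608179733

608179733


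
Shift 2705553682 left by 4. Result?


0b10100001010000110111100100010010 << 4 = 0b101000010100001101111001000100100000 = 43288858912

43288858912


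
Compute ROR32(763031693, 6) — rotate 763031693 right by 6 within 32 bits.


Rotate 0b101101011110101111000010001101 right by 6 (32-bit) = 0b110100101101011110101111000010 = 884337602

884337602


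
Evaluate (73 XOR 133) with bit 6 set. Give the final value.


Step 1: 73 ^ 133 = 204
Step 2: 204 | (1 << 6) = 204 | 64 = 204

204


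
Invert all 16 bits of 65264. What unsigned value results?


65264 ^ 65535 = 271

271


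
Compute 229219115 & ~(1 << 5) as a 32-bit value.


229219115 & ~(1 << 5) = 229219083

229219083


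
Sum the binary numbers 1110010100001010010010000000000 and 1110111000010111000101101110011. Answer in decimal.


1110010100001010010010000000000 + 1110111000010111000101101110011 = 11101001100100001010111101110011 = 3918573427

3918573427


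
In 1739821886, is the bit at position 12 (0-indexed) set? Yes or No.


0b1100111101100111001001100111110, bit 12 = 1. Yes

Yes


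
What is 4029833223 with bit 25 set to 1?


4029833223 | (1 << 25) = 4029833223 | 33554432 = 4063387655

4063387655


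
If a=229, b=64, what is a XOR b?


229 ^ 64 = 165

165


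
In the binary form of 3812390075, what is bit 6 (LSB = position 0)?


0b11100011001111000111010010111011, position 6 = 0

0


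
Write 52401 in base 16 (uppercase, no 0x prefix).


52401 = CCB1 hex

CCB1


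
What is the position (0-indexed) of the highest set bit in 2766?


0b101011001110. Highest set bit at position 11

11


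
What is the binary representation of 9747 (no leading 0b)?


9747 = 10011000010011 in binary

10011000010011


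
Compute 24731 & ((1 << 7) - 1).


24731 & 127 = 27

27


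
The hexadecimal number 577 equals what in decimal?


577 hex = 1399 decimal

1399


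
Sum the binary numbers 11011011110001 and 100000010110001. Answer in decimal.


11011011110001 + 100000010110001 = 111011110100010 = 30626

30626


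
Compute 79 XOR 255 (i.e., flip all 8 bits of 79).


79 ^ 255 = 176

176


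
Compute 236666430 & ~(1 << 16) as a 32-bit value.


236666430 & ~(1 << 16) = 236600894

236600894


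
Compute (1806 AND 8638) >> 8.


Step 1: 1806 & 8638 = 270
Step 2: 270 >> 8 = 1

1


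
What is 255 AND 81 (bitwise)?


0b11111111 & 0b1010001 = 0b1010001 = 81

81


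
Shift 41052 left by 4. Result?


0b1010000001011100 << 4 = 0b10100000010111000000 = 656832

656832


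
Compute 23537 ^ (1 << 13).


23537 ^ (1 << 13) = 23537 ^ 8192 = 31729

31729


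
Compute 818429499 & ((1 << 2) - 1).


818429499 & 3 = 3

3


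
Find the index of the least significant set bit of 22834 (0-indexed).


0b101100100110010. Lowest set bit at position 1

1


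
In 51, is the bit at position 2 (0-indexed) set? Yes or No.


0b110011, bit 2 = 0. No

No


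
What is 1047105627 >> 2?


0b111110011010011001000001011011 >> 2 = 0b1111100110100110010000010110 = 261776406

261776406


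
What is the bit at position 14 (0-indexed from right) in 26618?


0b110011111111010, position 14 = 1

1


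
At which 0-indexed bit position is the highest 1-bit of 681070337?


0b101000100110000100111100000001. Highest set bit at position 29

29


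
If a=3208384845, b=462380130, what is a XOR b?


3208384845 ^ 462380130 = 2763214127

2763214127


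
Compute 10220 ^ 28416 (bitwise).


0b10011111101100 ^ 0b110111100000000 = 0b100100011101100 = 18668

18668


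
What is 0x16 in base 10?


16 hex = 22 decimal

22


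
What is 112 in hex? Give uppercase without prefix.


112 = 70 hex

70


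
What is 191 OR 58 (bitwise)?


0b10111111 | 0b111010 = 0b10111111 = 191

191


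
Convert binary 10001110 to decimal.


10001110 in decimal = 142

142


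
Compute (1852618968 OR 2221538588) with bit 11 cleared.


Step 1: 1852618968 | 2221538588 = 4000185820
Step 2: 4000185820 & ~(1 << 11) = 4000183772

4000183772


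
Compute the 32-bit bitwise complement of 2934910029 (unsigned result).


~0b10101110111011110010110001001101 = 0b1010001000100001101001110110010 = 1360057266 (32-bit unsigned)

1360057266


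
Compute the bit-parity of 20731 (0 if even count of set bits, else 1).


0b101000011111011 has 9 ones => parity 1

1


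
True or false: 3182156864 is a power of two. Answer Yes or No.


0b10111101101010111101110001000000. Multiple bits set => No

No


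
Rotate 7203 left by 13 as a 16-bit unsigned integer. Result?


Rotate 0b1110000100011 left by 13 (16-bit) = 0b110001110000100 = 25476

25476


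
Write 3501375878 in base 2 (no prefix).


3501375878 = 11010000101100101100000110000110 in binary

11010000101100101100000110000110


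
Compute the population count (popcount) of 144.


0b10010000 has 2 set bits

2


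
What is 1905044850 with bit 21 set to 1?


1905044850 | (1 << 21) = 1905044850 | 2097152 = 1907142002

1907142002


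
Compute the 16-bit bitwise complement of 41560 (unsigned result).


~0b1010001001011000 = 0b101110110100111 = 23975 (16-bit unsigned)

23975


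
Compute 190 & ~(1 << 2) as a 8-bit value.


190 & ~(1 << 2) = 186

186


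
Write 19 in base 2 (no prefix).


19 = 10011 in binary

10011


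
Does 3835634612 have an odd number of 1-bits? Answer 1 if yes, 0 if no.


0b11100100100111110010001110110100 has 17 ones => parity 1

1


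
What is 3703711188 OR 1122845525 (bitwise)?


0b11011100110000100010010111010100 | 0b1000010111011010100001101010101 = 0b11011110111011110110011111010101 = 3740231637

3740231637


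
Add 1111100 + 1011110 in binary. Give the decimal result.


1111100 + 1011110 = 11011010 = 218

218


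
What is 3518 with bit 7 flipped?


3518 ^ (1 << 7) = 3518 ^ 128 = 3390

3390


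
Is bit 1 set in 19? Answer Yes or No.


0b10011, bit 1 = 1. Yes

Yes


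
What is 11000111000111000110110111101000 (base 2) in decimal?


11000111000111000110110111101000 in decimal = 3340529128

3340529128


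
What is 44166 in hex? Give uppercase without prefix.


44166 = AC86 hex

AC86


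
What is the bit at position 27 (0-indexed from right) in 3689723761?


0b11011011111011001011011101110001, position 27 = 1

1


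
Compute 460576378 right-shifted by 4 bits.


0b11011011100111101011001111010 >> 4 = 0b1101101110011110101100111 = 28786023

28786023


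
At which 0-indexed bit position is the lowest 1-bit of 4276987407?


0b11111110111011011010011000001111. Lowest set bit at position 0

0


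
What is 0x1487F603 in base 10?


1487F603 hex = 344454659 decimal

344454659


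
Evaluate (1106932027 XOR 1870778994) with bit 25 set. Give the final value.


Step 1: 1106932027 ^ 1870778994 = 779854665
Step 2: 779854665 | (1 << 25) = 779854665 | 33554432 = 779854665

779854665


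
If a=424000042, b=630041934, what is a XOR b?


424000042 ^ 630041934 = 1019746148

1019746148


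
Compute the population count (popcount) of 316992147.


0b10010111001001110101010010011 has 15 set bits

15


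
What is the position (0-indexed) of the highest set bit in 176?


0b10110000. Highest set bit at position 7

7


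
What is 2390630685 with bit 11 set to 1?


2390630685 | (1 << 11) = 2390630685 | 2048 = 2390632733

2390632733


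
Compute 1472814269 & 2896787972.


0b1010111110010010101110010111101 & 0b10101100101010010111101000000100 = 0b100100010010101100000000100 = 76109828

76109828


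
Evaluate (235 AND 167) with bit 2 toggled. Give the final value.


Step 1: 235 & 167 = 163
Step 2: 163 ^ (1 << 2) = 163 ^ 4 = 167

167


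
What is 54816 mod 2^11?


54816 & 2047 = 1568

1568


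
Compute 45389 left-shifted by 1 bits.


0b1011000101001101 << 1 = 0b10110001010011010 = 90778

90778


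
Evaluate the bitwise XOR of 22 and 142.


0b10110 ^ 0b10001110 = 0b10011000 = 152

152


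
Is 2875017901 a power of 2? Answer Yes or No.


0b10101011010111010100101010101101. Multiple bits set => No

No


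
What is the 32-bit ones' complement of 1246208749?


1246208749 ^ 4294967295 = 3048758546

3048758546


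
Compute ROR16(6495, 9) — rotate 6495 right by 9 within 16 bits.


Rotate 0b1100101011111 right by 9 (16-bit) = 0b1010111110001100 = 44940

44940


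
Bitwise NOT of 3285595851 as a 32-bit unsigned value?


~0b11000011110101100011011011001011 = 0b111100001010011100100100110100 = 1009371444 (32-bit unsigned)

1009371444


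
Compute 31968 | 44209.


0b111110011100000 | 0b1010110010110001 = 0b1111110011110001 = 64753

64753


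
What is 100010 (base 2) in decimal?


100010 in decimal = 34

34


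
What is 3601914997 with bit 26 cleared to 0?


3601914997 & ~(1 << 26) = 3534806133

3534806133


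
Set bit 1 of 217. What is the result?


217 | (1 << 1) = 217 | 2 = 219

219


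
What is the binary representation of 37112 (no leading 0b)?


37112 = 1001000011111000 in binary

1001000011111000


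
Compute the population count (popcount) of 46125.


0b1011010000101101 has 8 set bits

8


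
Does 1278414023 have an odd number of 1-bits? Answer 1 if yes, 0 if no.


0b1001100001100110000110011000111 has 14 ones => parity 0

0


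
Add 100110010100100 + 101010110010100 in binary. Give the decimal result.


100110010100100 + 101010110010100 = 1010001000111000 = 41528

41528


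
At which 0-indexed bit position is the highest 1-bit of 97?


0b1100001. Highest set bit at position 6

6


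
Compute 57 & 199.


0b111001 & 0b11000111 = 0b1 = 1

1


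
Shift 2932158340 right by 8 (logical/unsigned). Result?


0b10101110110001010010111110000100 >> 8 = 0b101011101100010100101111 = 11453743

11453743


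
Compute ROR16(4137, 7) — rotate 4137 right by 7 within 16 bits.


Rotate 0b1000000101001 right by 7 (16-bit) = 0b101001000100000 = 21024

21024


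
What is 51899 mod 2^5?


51899 & 31 = 27

27


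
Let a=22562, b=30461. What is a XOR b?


22562 ^ 30461 = 11999

11999


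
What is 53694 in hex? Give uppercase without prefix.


53694 = D1BE hex

D1BE


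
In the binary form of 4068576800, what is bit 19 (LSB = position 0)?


0b11110010100000011000111000100000, position 19 = 0

0


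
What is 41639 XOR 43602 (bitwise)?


0b1010001010100111 ^ 0b1010101001010010 = 0b100011110101 = 2293

2293


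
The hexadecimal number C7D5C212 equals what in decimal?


C7D5C212 hex = 3352674834 decimal

3352674834


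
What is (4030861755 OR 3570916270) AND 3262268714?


Step 1: 4030861755 | 3570916270 = 4107787199
Step 2: 4107787199 & 3262268714 = 3226616106

3226616106


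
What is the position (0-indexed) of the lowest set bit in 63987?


0b1111100111110011. Lowest set bit at position 0

0


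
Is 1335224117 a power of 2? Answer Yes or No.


0b1001111100101011110011100110101. Multiple bits set => No

No


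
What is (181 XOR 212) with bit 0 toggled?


Step 1: 181 ^ 212 = 97
Step 2: 97 ^ (1 << 0) = 97 ^ 1 = 96

96


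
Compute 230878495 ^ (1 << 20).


230878495 ^ (1 << 20) = 230878495 ^ 1048576 = 231927071

231927071


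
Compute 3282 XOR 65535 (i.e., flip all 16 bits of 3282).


3282 ^ 65535 = 62253

62253


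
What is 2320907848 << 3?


0b10001010010101100011111001001000 << 3 = 0b10001010010101100011111001001000000 = 18567262784

18567262784


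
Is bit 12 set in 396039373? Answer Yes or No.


0b10111100110110001010011001101, bit 12 = 1. Yes

Yes


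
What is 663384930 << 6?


0b100111100010100111001101100010 << 6 = 0b100111100010100111001101100010000000 = 42456635520

42456635520


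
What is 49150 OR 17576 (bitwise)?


0b1011111111111110 | 0b100010010101000 = 0b1111111111111110 = 65534

65534


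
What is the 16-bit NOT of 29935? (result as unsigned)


~0b111010011101111 = 0b1000101100010000 = 35600 (16-bit unsigned)

35600


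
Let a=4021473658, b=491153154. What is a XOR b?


4021473658 ^ 491153154 = 4076123768

4076123768


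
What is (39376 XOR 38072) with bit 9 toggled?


Step 1: 39376 ^ 38072 = 3432
Step 2: 3432 ^ (1 << 9) = 3432 ^ 512 = 3944

3944


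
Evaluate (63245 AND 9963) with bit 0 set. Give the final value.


Step 1: 63245 & 9963 = 9737
Step 2: 9737 | (1 << 0) = 9737 | 1 = 9737

9737


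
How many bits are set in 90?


0b1011010 has 4 set bits

4


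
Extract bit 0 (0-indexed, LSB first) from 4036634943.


0b11110000100110100010100100111111, position 0 = 1

1


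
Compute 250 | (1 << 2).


250 | (1 << 2) = 250 | 4 = 254

254


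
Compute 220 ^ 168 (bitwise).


0b11011100 ^ 0b10101000 = 0b1110100 = 116

116


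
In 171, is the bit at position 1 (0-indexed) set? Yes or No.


0b10101011, bit 1 = 1. Yes

Yes


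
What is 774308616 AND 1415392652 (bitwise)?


0b101110001001110000001100001000 & 0b1010100010111010010110110001100 = 0b100000001010000000100001000 = 67436808

67436808


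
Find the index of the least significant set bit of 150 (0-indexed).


0b10010110. Lowest set bit at position 1

1


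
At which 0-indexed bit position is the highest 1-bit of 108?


0b1101100. Highest set bit at position 6

6


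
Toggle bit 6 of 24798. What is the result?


24798 ^ (1 << 6) = 24798 ^ 64 = 24734

24734


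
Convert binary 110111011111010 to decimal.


110111011111010 in decimal = 28410

28410


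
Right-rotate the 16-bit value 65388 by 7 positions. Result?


Rotate 0b1111111101101100 right by 7 (16-bit) = 0b1101100111111110 = 55806

55806


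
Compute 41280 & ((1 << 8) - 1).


41280 & 255 = 64

64


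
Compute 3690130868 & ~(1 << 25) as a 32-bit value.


3690130868 & ~(1 << 25) = 3656576436

3656576436


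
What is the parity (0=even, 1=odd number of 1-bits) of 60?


0b111100 has 4 ones => parity 0

0


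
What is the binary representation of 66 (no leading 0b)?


66 = 1000010 in binary

1000010


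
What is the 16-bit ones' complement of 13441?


13441 ^ 65535 = 52094

52094


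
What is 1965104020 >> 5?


0b1110101001000010001101110010100 >> 5 = 0b11101010010000100011011100 = 61409500

61409500


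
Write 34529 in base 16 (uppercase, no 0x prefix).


34529 = 86E1 hex

86E1


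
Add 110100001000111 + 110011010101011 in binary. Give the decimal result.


110100001000111 + 110011010101011 = 1100111011110010 = 52978

52978


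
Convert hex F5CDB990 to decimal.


F5CDB990 hex = 4123900304 decimal

4123900304


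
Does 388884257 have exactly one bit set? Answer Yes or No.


0b10111001011011110011100100001. Multiple bits set => No

No


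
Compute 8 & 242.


0b1000 & 0b11110010 = 0b0 = 0

0


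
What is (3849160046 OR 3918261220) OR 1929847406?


Step 1: 3849160046 | 3918261220 = 3991924718
Step 2: 3991924718 | 1929847406 = 4293914606

4293914606


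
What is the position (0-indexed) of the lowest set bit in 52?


0b110100. Lowest set bit at position 2

2


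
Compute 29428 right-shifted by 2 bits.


0b111001011110100 >> 2 = 0b1110010111101 = 7357

7357


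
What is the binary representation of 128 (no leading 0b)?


128 = 10000000 in binary

10000000


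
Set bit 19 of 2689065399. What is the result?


2689065399 | (1 << 19) = 2689065399 | 524288 = 2689589687

2689589687


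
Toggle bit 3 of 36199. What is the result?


36199 ^ (1 << 3) = 36199 ^ 8 = 36207

36207


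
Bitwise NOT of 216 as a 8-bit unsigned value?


~0b11011000 = 0b100111 = 39 (8-bit unsigned)

39


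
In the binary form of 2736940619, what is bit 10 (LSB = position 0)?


0b10100011001000100110011001001011, position 10 = 1

1


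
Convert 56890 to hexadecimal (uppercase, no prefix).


56890 = DE3A hex

DE3A


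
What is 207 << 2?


0b11001111 << 2 = 0b1100111100 = 828

828


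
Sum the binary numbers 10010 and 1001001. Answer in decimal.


10010 + 1001001 = 1011011 = 91

91


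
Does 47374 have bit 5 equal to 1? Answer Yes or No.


0b1011100100001110, bit 5 = 0. No

No


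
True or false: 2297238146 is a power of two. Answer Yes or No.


0b10001000111011010001001010000010. Multiple bits set => No

No


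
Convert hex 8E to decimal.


8E hex = 142 decimal

142


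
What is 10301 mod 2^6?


10301 & 63 = 61

61


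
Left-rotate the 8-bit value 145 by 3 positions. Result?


Rotate 0b10010001 left by 3 (8-bit) = 0b10001100 = 140

140


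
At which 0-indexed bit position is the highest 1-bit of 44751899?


0b10101010101101110000011011. Highest set bit at position 25

25


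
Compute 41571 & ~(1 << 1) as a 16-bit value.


41571 & ~(1 << 1) = 41569

41569


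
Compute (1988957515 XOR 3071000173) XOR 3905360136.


Step 1: 1988957515 ^ 3071000173 = 3246828326
Step 2: 3246828326 ^ 3905360136 = 692173358

692173358


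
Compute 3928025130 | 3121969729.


0b11101010001000001110100000101010 | 0b10111010000101010111101001000001 = 0b11111010001101011111101001101011 = 4197841515

4197841515


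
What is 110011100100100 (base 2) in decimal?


110011100100100 in decimal = 26404

26404


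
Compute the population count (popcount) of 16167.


0b11111100100111 has 10 set bits

10


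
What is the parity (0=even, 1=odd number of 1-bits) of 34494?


0b1000011010111110 has 9 ones => parity 1

1


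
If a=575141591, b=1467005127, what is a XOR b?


575141591 ^ 1467005127 = 1966558736

1966558736


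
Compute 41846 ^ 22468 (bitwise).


0b1010001101110110 ^ 0b101011111000100 = 0b1111010010110010 = 62642

62642


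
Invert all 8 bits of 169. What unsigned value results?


169 ^ 255 = 86

86


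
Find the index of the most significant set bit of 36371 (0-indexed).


0b1000111000010011. Highest set bit at position 15

15


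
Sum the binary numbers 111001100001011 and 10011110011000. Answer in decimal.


111001100001011 + 10011110011000 = 1001101010100011 = 39587

39587


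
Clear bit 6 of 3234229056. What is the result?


3234229056 & ~(1 << 6) = 3234228992

3234228992


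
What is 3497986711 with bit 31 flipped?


3497986711 ^ (1 << 31) = 3497986711 ^ 2147483648 = 1350503063

1350503063


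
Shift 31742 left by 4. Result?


0b111101111111110 << 4 = 0b1111011111111100000 = 507872

507872


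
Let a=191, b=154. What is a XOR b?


191 ^ 154 = 37

37


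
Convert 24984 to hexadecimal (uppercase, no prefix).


24984 = 6198 hex

6198


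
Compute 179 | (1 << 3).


179 | (1 << 3) = 179 | 8 = 187

187


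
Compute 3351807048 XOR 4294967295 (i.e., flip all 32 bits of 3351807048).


3351807048 ^ 4294967295 = 943160247

943160247


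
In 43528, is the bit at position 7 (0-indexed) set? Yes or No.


0b1010101000001000, bit 7 = 0. No

No


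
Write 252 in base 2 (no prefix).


252 = 11111100 in binary

11111100


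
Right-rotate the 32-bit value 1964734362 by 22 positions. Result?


Rotate 0b1110101000110110111011110011010 right by 22 (32-bit) = 0b1101101110111100110100111010100 = 1843292628

1843292628


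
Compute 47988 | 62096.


0b1011101101110100 | 0b1111001010010000 = 0b1111101111110100 = 64500

64500


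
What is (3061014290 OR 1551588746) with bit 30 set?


Step 1: 3061014290 | 1551588746 = 4269498266
Step 2: 4269498266 | (1 << 30) = 4269498266 | 1073741824 = 4269498266

4269498266


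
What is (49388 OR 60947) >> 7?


Step 1: 49388 | 60947 = 61183
Step 2: 61183 >> 7 = 477

477


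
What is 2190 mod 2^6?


2190 & 63 = 14

14


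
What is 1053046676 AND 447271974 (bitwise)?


0b111110110001000011011110010100 & 0b11010101010001101010000100110 = 0b11010100000000001010000000100 = 444601348

444601348


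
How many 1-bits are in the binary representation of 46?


0b101110 has 4 set bits

4


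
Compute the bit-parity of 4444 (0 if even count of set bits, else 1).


0b1000101011100 has 6 ones => parity 0

0


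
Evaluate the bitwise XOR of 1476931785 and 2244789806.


0b1011000000010000011000011001001 ^ 0b10000101110011001100011000101110 = 0b11011101110001001111011011100111 = 3720672999

3720672999


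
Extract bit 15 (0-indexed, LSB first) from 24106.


0b101111000101010, position 15 = 0

0


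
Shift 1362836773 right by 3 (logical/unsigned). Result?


0b1010001001110110011110100100101 >> 3 = 0b1010001001110110011110100100 = 170354596

170354596


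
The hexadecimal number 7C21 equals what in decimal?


7C21 hex = 31777 decimal

31777


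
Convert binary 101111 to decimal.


101111 in decimal = 47

47


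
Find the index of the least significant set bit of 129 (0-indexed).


0b10000001. Lowest set bit at position 0

0


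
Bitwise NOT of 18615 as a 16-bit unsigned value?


~0b100100010110111 = 0b1011011101001000 = 46920 (16-bit unsigned)

46920


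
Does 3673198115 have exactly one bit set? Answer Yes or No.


0b11011010111100001000111000100011. Multiple bits set => No

No


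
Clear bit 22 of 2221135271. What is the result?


2221135271 & ~(1 << 22) = 2216940967

2216940967


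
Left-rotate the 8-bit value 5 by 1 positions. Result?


Rotate 0b101 left by 1 (8-bit) = 0b1010 = 10

10


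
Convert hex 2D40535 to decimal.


2D40535 hex = 47449397 decimal

47449397


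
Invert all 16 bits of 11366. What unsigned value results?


11366 ^ 65535 = 54169

54169


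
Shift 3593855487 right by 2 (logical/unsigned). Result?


0b11010110001101011110000111111111 >> 2 = 0b110101100011010111100001111111 = 898463871

898463871


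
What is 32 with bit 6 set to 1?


32 | (1 << 6) = 32 | 64 = 96

96


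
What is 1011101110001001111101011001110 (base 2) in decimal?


1011101110001001111101011001110 in decimal = 1573190350

1573190350


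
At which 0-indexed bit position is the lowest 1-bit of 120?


0b1111000. Lowest set bit at position 3

3


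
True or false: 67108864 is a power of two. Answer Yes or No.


0b100000000000000000000000000. Only one bit set => Yes

Yes


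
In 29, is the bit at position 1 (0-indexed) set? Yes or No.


0b11101, bit 1 = 0. No

No


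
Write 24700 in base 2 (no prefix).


24700 = 110000001111100 in binary

110000001111100


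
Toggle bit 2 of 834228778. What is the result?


834228778 ^ (1 << 2) = 834228778 ^ 4 = 834228782

834228782


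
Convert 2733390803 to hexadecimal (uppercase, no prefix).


2733390803 = A2EC3BD3 hex

A2EC3BD3


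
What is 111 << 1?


0b1101111 << 1 = 0b11011110 = 222

222


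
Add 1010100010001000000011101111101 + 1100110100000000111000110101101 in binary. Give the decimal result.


1010100010001000000011101111101 + 1100110100000000111000110101101 = 10111010110001000111100100101010 = 3133438250

3133438250


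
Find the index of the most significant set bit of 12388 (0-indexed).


0b11000001100100. Highest set bit at position 13

13


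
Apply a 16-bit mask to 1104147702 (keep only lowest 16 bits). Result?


1104147702 & 65535 = 62710

62710


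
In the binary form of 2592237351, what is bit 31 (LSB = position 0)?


0b10011010100000100110011100100111, position 31 = 1

1


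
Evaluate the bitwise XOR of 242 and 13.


0b11110010 ^ 0b1101 = 0b11111111 = 255

255


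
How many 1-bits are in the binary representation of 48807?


0b1011111010100111 has 11 set bits

11


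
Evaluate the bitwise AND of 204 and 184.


0b11001100 & 0b10111000 = 0b10001000 = 136

136


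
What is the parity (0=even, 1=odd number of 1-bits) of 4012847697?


0b11101111001011110011001001010001 has 18 ones => parity 0

0


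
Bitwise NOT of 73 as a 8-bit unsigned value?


~0b1001001 = 0b10110110 = 182 (8-bit unsigned)

182


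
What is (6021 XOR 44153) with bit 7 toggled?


Step 1: 6021 ^ 44153 = 48124
Step 2: 48124 ^ (1 << 7) = 48124 ^ 128 = 47996

47996


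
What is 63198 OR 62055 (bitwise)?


0b1111011011011110 | 0b1111001001100111 = 0b1111011011111111 = 63231

63231


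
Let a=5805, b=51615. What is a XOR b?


5805 ^ 51615 = 57138

57138


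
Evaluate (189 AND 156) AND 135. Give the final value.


Step 1: 189 & 156 = 156
Step 2: 156 & 135 = 132

132


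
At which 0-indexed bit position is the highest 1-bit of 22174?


0b101011010011110. Highest set bit at position 14

14


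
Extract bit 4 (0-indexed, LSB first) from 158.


0b10011110, position 4 = 1

1


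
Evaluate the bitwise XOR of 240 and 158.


0b11110000 ^ 0b10011110 = 0b1101110 = 110

110


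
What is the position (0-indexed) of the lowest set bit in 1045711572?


0b111110010101000100101011010100. Lowest set bit at position 2

2


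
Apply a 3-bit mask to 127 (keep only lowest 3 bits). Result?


127 & 7 = 7

7


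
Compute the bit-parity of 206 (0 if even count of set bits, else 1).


0b11001110 has 5 ones => parity 1

1


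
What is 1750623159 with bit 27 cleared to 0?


1750623159 & ~(1 << 27) = 1616405431

1616405431


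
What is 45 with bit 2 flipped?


45 ^ (1 << 2) = 45 ^ 4 = 41

41


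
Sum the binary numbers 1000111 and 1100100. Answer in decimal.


1000111 + 1100100 = 10101011 = 171

171


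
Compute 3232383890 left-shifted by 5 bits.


0b11000000101010100100001110010010 << 5 = 0b1100000010101010010000111001001000000 = 103436284480

103436284480


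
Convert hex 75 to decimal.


75 hex = 117 decimal

117


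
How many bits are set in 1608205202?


0b1011111110110110100001110010010 has 18 set bits

18


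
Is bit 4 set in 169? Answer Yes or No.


0b10101001, bit 4 = 0. No

No


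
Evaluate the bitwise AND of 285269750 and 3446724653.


0b10001000000001101111011110110 & 0b11001101011100001101100000101101 = 0b1000000001101100000100100 = 16832548

16832548


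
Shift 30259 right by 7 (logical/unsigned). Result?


0b111011000110011 >> 7 = 0b11101100 = 236

236


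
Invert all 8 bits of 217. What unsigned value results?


217 ^ 255 = 38

38


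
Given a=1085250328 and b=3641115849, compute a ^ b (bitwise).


1085250328 ^ 3641115849 = 2577965009

2577965009


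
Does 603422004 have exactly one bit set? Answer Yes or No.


0b100011111101110111110100110100. Multiple bits set => No

No


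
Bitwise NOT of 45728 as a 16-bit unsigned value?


~0b1011001010100000 = 0b100110101011111 = 19807 (16-bit unsigned)

19807


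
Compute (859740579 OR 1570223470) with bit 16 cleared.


Step 1: 859740579 | 1570223470 = 2143272431
Step 2: 2143272431 & ~(1 << 16) = 2143206895

2143206895


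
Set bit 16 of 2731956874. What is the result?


2731956874 | (1 << 16) = 2731956874 | 65536 = 2732022410

2732022410


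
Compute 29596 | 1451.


0b111001110011100 | 0b10110101011 = 0b111011110111111 = 30655

30655


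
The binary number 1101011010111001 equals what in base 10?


1101011010111001 in decimal = 54969

54969


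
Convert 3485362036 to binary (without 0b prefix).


3485362036 = 11001111101111100110011101110100 in binary

11001111101111100110011101110100


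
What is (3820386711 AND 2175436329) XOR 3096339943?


Step 1: 3820386711 & 2175436329 = 2174877697
Step 2: 2174877697 ^ 3096339943 = 959210982

959210982


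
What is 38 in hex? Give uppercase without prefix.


38 = 26 hex

26


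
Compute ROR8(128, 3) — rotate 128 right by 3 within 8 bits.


Rotate 0b10000000 right by 3 (8-bit) = 0b10000 = 16

16


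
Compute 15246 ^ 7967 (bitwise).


0b11101110001110 ^ 0b1111100011111 = 0b10010010010001 = 9361

9361


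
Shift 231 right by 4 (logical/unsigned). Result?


0b11100111 >> 4 = 0b1110 = 14

14


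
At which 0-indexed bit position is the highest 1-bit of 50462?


0b1100010100011110. Highest set bit at position 15

15


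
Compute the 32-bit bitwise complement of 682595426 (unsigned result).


~0b101000101011111001010001100010 = 0b11010111010100000110101110011101 = 3612371869 (32-bit unsigned)

3612371869


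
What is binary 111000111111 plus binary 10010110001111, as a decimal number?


111000111111 + 10010110001111 = 11001111001110 = 13262

13262


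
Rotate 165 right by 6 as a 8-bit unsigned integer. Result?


Rotate 0b10100101 right by 6 (8-bit) = 0b10010110 = 150

150


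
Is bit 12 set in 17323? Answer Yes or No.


0b100001110101011, bit 12 = 0. No

No


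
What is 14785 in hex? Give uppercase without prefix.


14785 = 39C1 hex

39C1


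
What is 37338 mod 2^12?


37338 & 4095 = 474

474


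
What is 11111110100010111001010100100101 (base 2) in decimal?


11111110100010111001010100100101 in decimal = 4270560549

4270560549


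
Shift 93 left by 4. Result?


0b1011101 << 4 = 0b10111010000 = 1488

1488


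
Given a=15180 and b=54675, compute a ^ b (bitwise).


15180 ^ 54675 = 61151

61151


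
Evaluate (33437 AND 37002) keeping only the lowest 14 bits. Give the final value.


Step 1: 33437 & 37002 = 32904
Step 2: 32904 & 16383 = 136

136


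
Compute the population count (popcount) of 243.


0b11110011 has 6 set bits

6


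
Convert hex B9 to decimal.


B9 hex = 185 decimal

185


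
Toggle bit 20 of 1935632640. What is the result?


1935632640 ^ (1 << 20) = 1935632640 ^ 1048576 = 1934584064

1934584064


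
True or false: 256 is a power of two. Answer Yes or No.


0b100000000. Only one bit set => Yes

Yes


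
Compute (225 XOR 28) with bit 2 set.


Step 1: 225 ^ 28 = 253
Step 2: 253 | (1 << 2) = 253 | 4 = 253

253


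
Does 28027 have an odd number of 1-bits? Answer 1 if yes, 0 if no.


0b110110101111011 has 11 ones => parity 1

1


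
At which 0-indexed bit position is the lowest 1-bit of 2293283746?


0b10001000101100001011101110100010. Lowest set bit at position 1

1


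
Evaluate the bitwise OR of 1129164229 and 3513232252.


0b1000011010011011010110111000101 | 0b11010001011001111010101101111100 = 0b11010011011011111010111111111101 = 3547312125

3547312125


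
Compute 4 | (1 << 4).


4 | (1 << 4) = 4 | 16 = 20

20


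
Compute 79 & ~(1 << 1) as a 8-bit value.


79 & ~(1 << 1) = 77

77


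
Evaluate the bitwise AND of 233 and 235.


0b11101001 & 0b11101011 = 0b11101001 = 233

233


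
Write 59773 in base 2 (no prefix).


59773 = 1110100101111101 in binary

1110100101111101


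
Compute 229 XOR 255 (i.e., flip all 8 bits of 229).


229 ^ 255 = 26

26


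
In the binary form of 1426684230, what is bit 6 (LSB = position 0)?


0b1010101000010010111100101000110, position 6 = 1

1


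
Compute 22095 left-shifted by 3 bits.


0b101011001001111 << 3 = 0b101011001001111000 = 176760

176760


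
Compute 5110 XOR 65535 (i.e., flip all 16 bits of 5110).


5110 ^ 65535 = 60425

60425


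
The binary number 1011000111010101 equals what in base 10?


1011000111010101 in decimal = 45525

45525


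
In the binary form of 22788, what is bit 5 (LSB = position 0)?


0b101100100000100, position 5 = 0

0


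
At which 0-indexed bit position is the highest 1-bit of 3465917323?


0b11001110100101011011001110001011. Highest set bit at position 31

31


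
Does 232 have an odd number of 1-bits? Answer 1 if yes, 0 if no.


0b11101000 has 4 ones => parity 0

0


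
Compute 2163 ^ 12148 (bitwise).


0b100001110011 ^ 0b10111101110100 = 0b10011100000111 = 9991

9991


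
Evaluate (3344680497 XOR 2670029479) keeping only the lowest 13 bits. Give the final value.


Step 1: 3344680497 ^ 2670029479 = 1484696726
Step 2: 1484696726 & 8191 = 3222

3222


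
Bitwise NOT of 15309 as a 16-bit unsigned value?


~0b11101111001101 = 0b1100010000110010 = 50226 (16-bit unsigned)

50226


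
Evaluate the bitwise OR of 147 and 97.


0b10010011 | 0b1100001 = 0b11110011 = 243

243


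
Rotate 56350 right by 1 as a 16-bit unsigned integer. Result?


Rotate 0b1101110000011110 right by 1 (16-bit) = 0b110111000001111 = 28175

28175


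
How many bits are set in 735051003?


0b101011110011111111110011111011 has 23 set bits

23


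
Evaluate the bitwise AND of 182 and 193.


0b10110110 & 0b11000001 = 0b10000000 = 128

128


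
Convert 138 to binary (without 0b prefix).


138 = 10001010 in binary

10001010


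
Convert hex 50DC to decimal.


50DC hex = 20700 decimal

20700


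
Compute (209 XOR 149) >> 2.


Step 1: 209 ^ 149 = 68
Step 2: 68 >> 2 = 17

17


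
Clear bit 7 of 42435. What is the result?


42435 & ~(1 << 7) = 42307

42307


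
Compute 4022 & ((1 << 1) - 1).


4022 & 1 = 0

0


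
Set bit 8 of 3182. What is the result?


3182 | (1 << 8) = 3182 | 256 = 3438

3438


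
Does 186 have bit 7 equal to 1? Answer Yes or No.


0b10111010, bit 7 = 1. Yes

Yes


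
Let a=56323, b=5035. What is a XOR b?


56323 ^ 5035 = 53160

53160


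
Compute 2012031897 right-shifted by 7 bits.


0b1110111111011010010101110011001 >> 7 = 0b111011111101101001010111 = 15718999

15718999


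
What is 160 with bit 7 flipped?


160 ^ (1 << 7) = 160 ^ 128 = 32

32


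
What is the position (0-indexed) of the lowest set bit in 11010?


0b10101100000010. Lowest set bit at position 1

1


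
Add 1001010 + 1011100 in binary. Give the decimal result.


1001010 + 1011100 = 10100110 = 166

166


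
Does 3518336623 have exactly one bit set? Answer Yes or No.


0b11010001101101011000111001101111. Multiple bits set => No

No
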